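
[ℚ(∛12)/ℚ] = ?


∛12 has minimal polynomial x³ - 12 (irreducible over ℚ since 12 is not a perfect cube)

[ℚ(∛12)/ℚ] = 3


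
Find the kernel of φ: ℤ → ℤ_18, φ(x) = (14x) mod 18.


Kernel = preimage of identity
ker(φ) = {x ∈ ℤ : 14x ≡ 0 (mod 18)}. gcd(14,18) = 2, so 14x ≡ 0 (mod 18) ⟺ x ≡ 0 (mod 18/2 = 9). Hence ker(φ) = 9ℤ

ker(φ) = 9ℤ


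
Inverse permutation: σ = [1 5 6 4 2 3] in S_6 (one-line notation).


To find σ⁻¹, swap domain and range:
σ(1) = 1 → σ⁻¹(1) = 1
σ(2) = 5 → σ⁻¹(5) = 2
σ(3) = 6 → σ⁻¹(6) = 3
σ(4) = 4 → σ⁻¹(4) = 4
σ(5) = 2 → σ⁻¹(2) = 5
σ(6) = 3 → σ⁻¹(3) = 6

σ⁻¹ = [1 5 6 4 2 3]


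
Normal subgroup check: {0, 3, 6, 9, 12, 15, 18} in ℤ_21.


H = {0, 3, 6, 9, 12, 15, 18} in ℤ_21
ℤ_21 is abelian; every subgroup of an abelian group is normal

Yes, normal subgroup


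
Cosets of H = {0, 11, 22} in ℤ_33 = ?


H = {0, 11, 22}, |H| = 3
Number of cosets = |G|/|H| = 33/3 = 11
0 + H = {0, 11, 22}
1 + H = {1, 12, 23}
2 + H = {2, 13, 24}
3 + H = {3, 14, 25}
4 + H = {4, 15, 26}
5 + H = {5, 16, 27}
6 + H = {6, 17, 28}
7 + H = {7, 18, 29}
8 + H = {8, 19, 30}
9 + H = {9, 20, 31}
10 + H = {10, 21, 32}

Cosets: 0+H={0,11,22}; 1+H={1,12,23}; 2+H={2,13,24}; 3+H={3,14,25}; 4+H={4,15,26}; 5+H={5,16,27}; 6+H={6,17,28}; 7+H={7,18,29}; 8+H={8,19,30}; 9+H={9,20,31}; 10+H={10,21,32}


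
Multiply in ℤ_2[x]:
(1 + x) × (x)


Expand and collect like terms; reduce coefficients mod 2:
x^0: 1·0 = 0 ≡ 0 (mod 2)
x^1: 1·1 + 1·0 = 1 ≡ 1 (mod 2)
x^2: 1·1 = 1 ≡ 1 (mod 2)
Result: x + x^2

f · g = x + x^2


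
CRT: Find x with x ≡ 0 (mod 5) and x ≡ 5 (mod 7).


m₁ = 5, m₂ = 7, gcd = 1, so CRT applies. M = m₁·m₂ = 35
Let M₁ = M/m₁ = 7, M₂ = M/m₂ = 5
Find y₁ ≡ M₁⁻¹ (mod m₁): 7⁻¹ ≡ 3 (mod 5)
Find y₂ ≡ M₂⁻¹ (mod m₂): 5⁻¹ ≡ 3 (mod 7)
x = a₁·M₁·y₁ + a₂·M₂·y₂ = 0·7·3 + 5·5·3 = 75
Reduce mod 35: x ≡ 5
Check: 5 mod 5 = 0 ✓, 5 mod 7 = 5 ✓

x ≡ 5 (mod 35)


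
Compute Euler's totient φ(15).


φ(n) = count of k ∈ {1,...,n} with gcd(k,n)=1
Coprimes to 15: {1, 2, 4, 7, 8, 11, 13, 14}
Count: 8

φ(15) = 8


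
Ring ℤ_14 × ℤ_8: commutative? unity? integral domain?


Direct product ring; commutative with unity (1,1); but (1,0)·(0,1) = (0,0) gives zero divisors, so not an integral domain
Commutative: Yes
Integral domain: No
Has unity: Yes

ℤ_14 × ℤ_8: Commutative=Yes, Unity=Yes


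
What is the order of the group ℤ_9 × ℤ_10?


|A × B| = |A| · |B|
|ℤ_9 × ℤ_10| = 9 × 10 = 90

|ℤ_9 × ℤ_10| = 90


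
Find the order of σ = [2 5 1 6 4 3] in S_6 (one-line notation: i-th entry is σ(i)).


Cycle decomposition: (1 2 5 4 6 3)
Cycle lengths: 6
Order = lcm(6) = 6

ord(σ) = 6


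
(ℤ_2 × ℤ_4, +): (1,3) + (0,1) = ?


Operation: componentwise addition mod (2, 4)
(1,3) + (0,1) = ((a₁+b₁) mod 2, (a₂+b₂) mod 4) with a = (1,3), b = (0,1)

(1,3) + (0,1) = (1,0)


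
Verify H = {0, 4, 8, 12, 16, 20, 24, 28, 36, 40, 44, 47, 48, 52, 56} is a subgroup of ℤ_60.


Subgroup test for H = {0, 4, 8, 12, 16, 20, 24, 28, 36, 40, 44, 47, 48, 52, 56} in (ℤ_60, +):
(1) 0 ∈ H? Yes
(2) Closure: for all a,b ∈ H, (a+b) mod 60 ∈ H? No  [counterexample: 4 + 28 = 32 ∉ H]
(3) Inverses: for all a ∈ H, -a mod 60 ∈ H? No

No, H is not a subgroup of ℤ_60


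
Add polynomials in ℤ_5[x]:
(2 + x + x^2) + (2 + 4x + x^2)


Add coefficients mod 5:
x^0: 2 + 2 = 4 (mod 5)
x^1: 1 + 4 = 0 (mod 5)
x^2: 1 + 1 = 2 (mod 5)
Result: 4 + 2x^2

f + g = 4 + 2x^2


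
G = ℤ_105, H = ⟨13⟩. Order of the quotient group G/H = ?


|⟨13⟩| = n / gcd(13, 105) = 105 / 1 = 105
H is normal (ℤ_105 is abelian).
|G/H| = |G| / |H| = 105 / 105 = 1

|G/H| = 1


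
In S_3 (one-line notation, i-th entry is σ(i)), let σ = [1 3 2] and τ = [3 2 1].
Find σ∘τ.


σ∘τ: apply τ first, then σ
1 →τ 3 →σ 2
2 →τ 2 →σ 3
3 →τ 1 →σ 1

σ∘τ = [2 3 1]


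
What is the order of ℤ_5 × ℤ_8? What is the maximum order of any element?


|ℤ_5 × ℤ_8| = 5 × 8 = 40
Max element order = lcm(5,8) = 40
Cyclic? Yes (gcd=1)

|ℤ_5×ℤ_8| = 40, max element order = 40


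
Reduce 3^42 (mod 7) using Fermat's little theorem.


Fermat's little theorem: if p is prime and gcd(a,p)=1, then a^(p-1) ≡ 1 (mod p)
p = 7 is prime, gcd(3,7) = 1
Reduce exponent: 42 mod 6 = 0
So 3^42 ≡ 3^0 (mod 7)
3^0 = 1

3^42 ≡ 1 (mod 7)


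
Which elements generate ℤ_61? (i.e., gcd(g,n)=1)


g generates ℤ_n iff gcd(g,n) = 1
Prime factors of 61: 61
Generators are g ∈ {1,...,60} not divisible by any of these primes.
Generators: {1, 2, 3, 4, 5, 6, 7, 8, 9, 10, 11, 12, 13, 14, 15, 16, 17, 18, 19, 20, 21, 22, 23, 24, 25, 26, 27, 28, 29, 30, 31, 32, 33, 34, 35, 36, 37, 38, 39, 40, 41, 42, 43, 44, 45, 46, 47, 48, 49, 50, 51, 52, 53, 54, 55, 56, 57, 58, 59, 60}
Number of generators = φ(61) = 60

Generators of ℤ_61 = {1, 2, 3, 4, 5, 6, 7, 8, 9, 10, 11, 12, 13, 14, 15, 16, 17, 18, 19, 20, 21, 22, 23, 24, 25, 26, 27, 28, 29, 30, 31, 32, 33, 34, 35, 36, 37, 38, 39, 40, 41, 42, 43, 44, 45, 46, 47, 48, 49, 50, 51, 52, 53, 54, 55, 56, 57, 58, 59, 60}


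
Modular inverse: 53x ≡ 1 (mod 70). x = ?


Use the extended Euclidean algorithm to write 1 = 53·s + 70·t; then s mod 70 is the inverse.
Euclidean algorithm:
  53 = 0·70 + 53
  70 = 1·53 + 17
  53 = 3·17 + 2
  17 = 8·2 + 1
  2 = 2·1 + 0
gcd(53,70) = 1
Back-substitution gives: 53·(-33) + 70·(25) = 1
So 53⁻¹ ≡ -33 ≡ 37 (mod 70)
Check: 53 × 37 = 1961 ≡ 1 (mod 70) ✓

53⁻¹ ≡ 37 (mod 70)


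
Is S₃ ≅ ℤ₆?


Comparing S₃ and ℤ₆:
S₃ is non-abelian, ℤ₆ is abelian

No, S₃ ≇ ℤ₆


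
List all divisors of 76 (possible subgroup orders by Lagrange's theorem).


Lagrange's theorem: |H| divides |G|
|G| = 76
Divisors of 76: 1, 2, 4, 19, 38, 76

Possible subgroup orders: {1, 2, 4, 19, 38, 76}


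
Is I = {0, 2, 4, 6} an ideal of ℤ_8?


Check ideal conditions for I = {0, 2, 4, 6} in ℤ_8:
(1) I is an additive subgroup? Yes
(2) For r ∈ ℤ_8 and a ∈ I: r·a ∈ I? Yes

Yes, I is an ideal of ℤ_8


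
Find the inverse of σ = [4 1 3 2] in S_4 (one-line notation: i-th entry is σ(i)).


To find σ⁻¹, swap domain and range:
σ(1) = 4 → σ⁻¹(4) = 1
σ(2) = 1 → σ⁻¹(1) = 2
σ(3) = 3 → σ⁻¹(3) = 3
σ(4) = 2 → σ⁻¹(2) = 4

σ⁻¹ = [2 4 3 1]


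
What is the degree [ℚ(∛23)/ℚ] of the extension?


∛23 has minimal polynomial x³ - 23 (irreducible over ℚ since 23 is not a perfect cube)

[ℚ(∛23)/ℚ] = 3


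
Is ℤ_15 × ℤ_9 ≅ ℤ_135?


Comparing ℤ_15 × ℤ_9 and ℤ_135:
gcd(15,9) = 3 ≠ 1. Max element order in ℤ_15×ℤ_9 is lcm(15,9) = 45 < 135, so it has no element of order 135

No, ℤ_15 × ℤ_9 ≇ ℤ_135


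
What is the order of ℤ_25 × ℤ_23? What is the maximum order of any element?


|ℤ_25 × ℤ_23| = 25 × 23 = 575
Max element order = lcm(25,23) = 575
Cyclic? Yes (gcd=1)

|ℤ_25×ℤ_23| = 575, max element order = 575


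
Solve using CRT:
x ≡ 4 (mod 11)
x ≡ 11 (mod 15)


m₁ = 11, m₂ = 15, gcd = 1, so CRT applies. M = m₁·m₂ = 165
Let M₁ = M/m₁ = 15, M₂ = M/m₂ = 11
Find y₁ ≡ M₁⁻¹ (mod m₁): 15⁻¹ ≡ 3 (mod 11)
Find y₂ ≡ M₂⁻¹ (mod m₂): 11⁻¹ ≡ 11 (mod 15)
x = a₁·M₁·y₁ + a₂·M₂·y₂ = 4·15·3 + 11·11·11 = 1511
Reduce mod 165: x ≡ 26
Check: 26 mod 11 = 4 ✓, 26 mod 15 = 11 ✓

x ≡ 26 (mod 165)


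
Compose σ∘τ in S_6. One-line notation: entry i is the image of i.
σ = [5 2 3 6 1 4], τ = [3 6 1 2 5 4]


σ∘τ: apply τ first, then σ
1 →τ 3 →σ 3
2 →τ 6 →σ 4
3 →τ 1 →σ 5
4 →τ 2 →σ 2
5 →τ 5 →σ 1
6 →τ 4 →σ 6

σ∘τ = [3 4 5 2 1 6]


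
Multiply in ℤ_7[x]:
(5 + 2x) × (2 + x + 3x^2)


Expand and collect like terms; reduce coefficients mod 7:
x^0: 5·2 = 10 ≡ 3 (mod 7)
x^1: 5·1 + 2·2 = 9 ≡ 2 (mod 7)
x^2: 5·3 + 2·1 = 17 ≡ 3 (mod 7)
x^3: 2·3 = 6 ≡ 6 (mod 7)
Result: 3 + 2x + 3x^2 + 6x^3

f · g = 3 + 2x + 3x^2 + 6x^3


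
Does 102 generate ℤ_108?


g generates ℤ_n iff gcd(g, n) = 1
gcd(102, 108) = 6
Since gcd = 6 ≠ 1, ⟨102⟩ has order 18 < 108, so 102 is not a generator.

No, 102 does not generate ℤ_108


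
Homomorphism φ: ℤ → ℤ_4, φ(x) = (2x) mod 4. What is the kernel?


Kernel = preimage of identity
ker(φ) = {x ∈ ℤ : 2x ≡ 0 (mod 4)}. gcd(2,4) = 2, so 2x ≡ 0 (mod 4) ⟺ x ≡ 0 (mod 4/2 = 2). Hence ker(φ) = 2ℤ

ker(φ) = 2ℤ


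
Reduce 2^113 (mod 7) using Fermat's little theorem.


Fermat's little theorem: if p is prime and gcd(a,p)=1, then a^(p-1) ≡ 1 (mod p)
p = 7 is prime, gcd(2,7) = 1
Reduce exponent: 113 mod 6 = 5
So 2^113 ≡ 2^5 (mod 7)
2^5 mod 7 = 4

2^113 ≡ 4 (mod 7)


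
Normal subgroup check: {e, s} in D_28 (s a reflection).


H = {e, s} in D_28 (s a reflection)
r·s·r⁻¹ = sr⁻² ≠ s for n ≥ 3, so {e, s} is not closed under conjugation

No, not a normal subgroup


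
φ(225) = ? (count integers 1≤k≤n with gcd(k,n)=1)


Factor n: 225 = 3^2 × 5^2
φ(n) = n · ∏(1 - 1/p) over distinct primes p | n
φ(225) = 225 · (1 - 1/3) · (1 - 1/5) = 120

φ(225) = 120


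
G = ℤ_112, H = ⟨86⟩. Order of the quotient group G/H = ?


|⟨86⟩| = n / gcd(86, 112) = 112 / 2 = 56
H is normal (ℤ_112 is abelian).
|G/H| = |G| / |H| = 112 / 56 = 2

|G/H| = 2


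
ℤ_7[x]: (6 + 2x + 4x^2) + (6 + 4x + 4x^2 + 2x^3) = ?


Add coefficients mod 7:
x^0: 6 + 6 = 5 (mod 7)
x^1: 2 + 4 = 6 (mod 7)
x^2: 4 + 4 = 1 (mod 7)
x^3: 0 + 2 = 2 (mod 7)
Result: 5 + 6x + x^2 + 2x^3

f + g = 5 + 6x + x^2 + 2x^3


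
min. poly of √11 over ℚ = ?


√11 satisfies x² - 11 = 0, irreducible over ℚ since 11 is squarefree

Minimal polynomial: x² - 11


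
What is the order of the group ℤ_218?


ℤ_n has n elements.

|ℤ_218| = 218


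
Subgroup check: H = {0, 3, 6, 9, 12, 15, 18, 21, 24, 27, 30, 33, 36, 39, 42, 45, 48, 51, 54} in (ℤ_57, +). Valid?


Subgroup test for H = {0, 3, 6, 9, 12, 15, 18, 21, 24, 27, 30, 33, 36, 39, 42, 45, 48, 51, 54} in (ℤ_57, +):
(1) 0 ∈ H? Yes
(2) Closure: for all a,b ∈ H, (a+b) mod 57 ∈ H? Yes
(3) Inverses: for all a ∈ H, -a mod 57 ∈ H? Yes

Yes, H is a subgroup of ℤ_57


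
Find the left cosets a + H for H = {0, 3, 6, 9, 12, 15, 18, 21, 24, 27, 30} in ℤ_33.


H = {0, 3, 6, 9, 12, 15, 18, 21, 24, 27, 30}, |H| = 11
Number of cosets = |G|/|H| = 33/11 = 3
0 + H = {0, 3, 6, 9, 12, 15, 18, 21, 24, 27, 30}
1 + H = {1, 4, 7, 10, 13, 16, 19, 22, 25, 28, 31}
2 + H = {2, 5, 8, 11, 14, 17, 20, 23, 26, 29, 32}

Cosets: 0+H={0,3,6,9,12,15,18,21,24,27,30}; 1+H={1,4,7,10,13,16,19,22,25,28,31}; 2+H={2,5,8,11,14,17,20,23,26,29,32}


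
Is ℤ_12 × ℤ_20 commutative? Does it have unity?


Direct product ring; commutative with unity (1,1); but (1,0)·(0,1) = (0,0) gives zero divisors, so not an integral domain
Commutative: Yes
Integral domain: No
Has unity: Yes

ℤ_12 × ℤ_20: Commutative=Yes, Unity=Yes


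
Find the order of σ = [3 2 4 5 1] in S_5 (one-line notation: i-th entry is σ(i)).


Cycle decomposition: (1 3 4 5)
Cycle lengths: 4
Order = lcm(4) = 4

ord(σ) = 4


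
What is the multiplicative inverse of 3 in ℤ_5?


Use the extended Euclidean algorithm to write 1 = 3·s + 5·t; then s mod 5 is the inverse.
Euclidean algorithm:
  3 = 0·5 + 3
  5 = 1·3 + 2
  3 = 1·2 + 1
  2 = 2·1 + 0
gcd(3,5) = 1
Back-substitution gives: 3·(2) + 5·(-1) = 1
So 3⁻¹ ≡ 2 ≡ 2 (mod 5)
Check: 3 × 2 = 6 ≡ 1 (mod 5) ✓

3⁻¹ ≡ 2 (mod 5)


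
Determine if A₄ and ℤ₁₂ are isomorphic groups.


Comparing A₄ and ℤ₁₂:
A₄ is non-abelian, ℤ₁₂ is abelian

No, A₄ ≇ ℤ₁₂


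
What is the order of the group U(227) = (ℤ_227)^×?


U(n) is the group of units mod n; |U(n)| = φ(n)
|U(227)| = φ(227) = 226

|U(227) = (ℤ_227)^×| = 226


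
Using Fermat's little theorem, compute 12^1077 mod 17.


Fermat's little theorem: if p is prime and gcd(a,p)=1, then a^(p-1) ≡ 1 (mod p)
p = 17 is prime, gcd(12,17) = 1
Reduce exponent: 1077 mod 16 = 5
So 12^1077 ≡ 12^5 (mod 17)
12^5 mod 17 = 3

12^1077 ≡ 3 (mod 17)


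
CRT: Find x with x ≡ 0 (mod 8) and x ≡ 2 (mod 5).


m₁ = 8, m₂ = 5, gcd = 1, so CRT applies. M = m₁·m₂ = 40
Let M₁ = M/m₁ = 5, M₂ = M/m₂ = 8
Find y₁ ≡ M₁⁻¹ (mod m₁): 5⁻¹ ≡ 5 (mod 8)
Find y₂ ≡ M₂⁻¹ (mod m₂): 8⁻¹ ≡ 2 (mod 5)
x = a₁·M₁·y₁ + a₂·M₂·y₂ = 0·5·5 + 2·8·2 = 32
Reduce mod 40: x ≡ 32
Check: 32 mod 8 = 0 ✓, 32 mod 5 = 2 ✓

x ≡ 32 (mod 40)


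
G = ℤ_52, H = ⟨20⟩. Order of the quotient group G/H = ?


|⟨20⟩| = n / gcd(20, 52) = 52 / 4 = 13
H is normal (ℤ_52 is abelian).
|G/H| = |G| / |H| = 52 / 13 = 4

|G/H| = 4


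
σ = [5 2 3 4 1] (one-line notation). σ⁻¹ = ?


To find σ⁻¹, swap domain and range:
σ(1) = 5 → σ⁻¹(5) = 1
σ(2) = 2 → σ⁻¹(2) = 2
σ(3) = 3 → σ⁻¹(3) = 3
σ(4) = 4 → σ⁻¹(4) = 4
σ(5) = 1 → σ⁻¹(1) = 5

σ⁻¹ = [5 2 3 4 1]


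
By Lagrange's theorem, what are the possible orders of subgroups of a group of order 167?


Lagrange's theorem: |H| divides |G|
|G| = 167
Divisors of 167: 1, 167

Possible subgroup orders: {1, 167}


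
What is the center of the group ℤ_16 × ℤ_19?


Z(G) = {g ∈ G | gx = xg for all x ∈ G}
Direct product of abelian groups is abelian, so Z(G) = G

Z(ℤ_16 × ℤ_19) = ℤ_16 × ℤ_19


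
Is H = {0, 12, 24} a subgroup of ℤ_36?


Subgroup test for H = {0, 12, 24} in (ℤ_36, +):
(1) 0 ∈ H? Yes
(2) Closure: for all a,b ∈ H, (a+b) mod 36 ∈ H? Yes
(3) Inverses: for all a ∈ H, -a mod 36 ∈ H? Yes

Yes, H is a subgroup of ℤ_36


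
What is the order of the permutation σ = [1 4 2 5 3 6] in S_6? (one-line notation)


Cycle decomposition: (2 4 5 3)
Cycle lengths: 4
Order = lcm(4) = 4

ord(σ) = 4


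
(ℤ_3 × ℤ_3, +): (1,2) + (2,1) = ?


Operation: componentwise addition mod (3, 3)
(1,2) + (2,1) = ((a₁+b₁) mod 3, (a₂+b₂) mod 3) with a = (1,2), b = (2,1)

(1,2) + (2,1) = (0,0)


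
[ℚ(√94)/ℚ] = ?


√94 has minimal polynomial x² - 94 (irreducible over ℚ since 94 is squarefree)

[ℚ(√94)/ℚ] = 2


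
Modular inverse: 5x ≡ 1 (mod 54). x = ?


Use the extended Euclidean algorithm to write 1 = 5·s + 54·t; then s mod 54 is the inverse.
Euclidean algorithm:
  5 = 0·54 + 5
  54 = 10·5 + 4
  5 = 1·4 + 1
  4 = 4·1 + 0
gcd(5,54) = 1
Back-substitution gives: 5·(11) + 54·(-1) = 1
So 5⁻¹ ≡ 11 ≡ 11 (mod 54)
Check: 5 × 11 = 55 ≡ 1 (mod 54) ✓

5⁻¹ ≡ 11 (mod 54)


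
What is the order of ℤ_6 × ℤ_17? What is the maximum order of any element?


|ℤ_6 × ℤ_17| = 6 × 17 = 102
Max element order = lcm(6,17) = 102
Cyclic? Yes (gcd=1)

|ℤ_6×ℤ_17| = 102, max element order = 102


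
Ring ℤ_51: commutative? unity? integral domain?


ℤ_51 is a commutative ring with unity 1; 51 = 3×17 is composite, so 3·17 ≡ 0 gives zero divisors (not an integral domain)
Commutative: Yes
Integral domain: No
Has unity: Yes

ℤ_51: Commutative=Yes, Unity=Yes


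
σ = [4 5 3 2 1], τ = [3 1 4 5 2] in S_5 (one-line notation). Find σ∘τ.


σ∘τ: apply τ first, then σ
1 →τ 3 →σ 3
2 →τ 1 →σ 4
3 →τ 4 →σ 2
4 →τ 5 →σ 1
5 →τ 2 →σ 5

σ∘τ = [3 4 2 1 5]


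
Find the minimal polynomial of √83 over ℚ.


√83 satisfies x² - 83 = 0, irreducible over ℚ since 83 is squarefree

Minimal polynomial: x² - 83


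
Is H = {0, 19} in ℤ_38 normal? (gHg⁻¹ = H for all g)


H = {0, 19} in ℤ_38
ℤ_38 is abelian; every subgroup of an abelian group is normal

Yes, normal subgroup


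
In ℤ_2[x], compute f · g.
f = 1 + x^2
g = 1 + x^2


Expand and collect like terms; reduce coefficients mod 2:
x^0: 1·1 = 1 ≡ 1 (mod 2)
x^1: 1·0 + 0·1 = 0 ≡ 0 (mod 2)
x^2: 1·1 + 0·0 + 1·1 = 2 ≡ 0 (mod 2)
x^3: 0·1 + 1·0 = 0 ≡ 0 (mod 2)
x^4: 1·1 = 1 ≡ 1 (mod 2)
Result: 1 + x^4

f · g = 1 + x^4


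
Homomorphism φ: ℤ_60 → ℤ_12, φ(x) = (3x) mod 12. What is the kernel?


Kernel = preimage of identity
ker(φ) = {x ∈ ℤ_60 : 3x ≡ 0 (mod 12)}. Since 12 | 60, φ is well-defined. The kernel is the cyclic subgroup ⟨4⟩ of ℤ_60 (order 15), i.e. {0, 4, 8, 12, 16, 20, 24, 28, 32, 36, 40, 44, 48, 52, 56}

ker(φ) = {0, 4, 8, 12, 16, 20, 24, 28, 32, 36, 40, 44, 48, 52, 56}


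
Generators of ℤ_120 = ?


g generates ℤ_n iff gcd(g,n) = 1
Prime factors of 120: 2, 3, 5
Generators are g ∈ {1,...,119} not divisible by any of these primes.
Generators: {1, 7, 11, 13, 17, 19, 23, 29, 31, 37, 41, 43, 47, 49, 53, 59, 61, 67, 71, 73, 77, 79, 83, 89, 91, 97, 101, 103, 107, 109, 113, 119}
Number of generators = φ(120) = 32

Generators of ℤ_120 = {1, 7, 11, 13, 17, 19, 23, 29, 31, 37, 41, 43, 47, 49, 53, 59, 61, 67, 71, 73, 77, 79, 83, 89, 91, 97, 101, 103, 107, 109, 113, 119}


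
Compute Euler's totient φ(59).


Factor n: 59 = 59
φ(n) = n · ∏(1 - 1/p) over distinct primes p | n
φ(59) = 59 · (1 - 1/59) = 58

φ(59) = 58


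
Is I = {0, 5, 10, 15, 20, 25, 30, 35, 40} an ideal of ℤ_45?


Check ideal conditions for I = {0, 5, 10, 15, 20, 25, 30, 35, 40} in ℤ_45:
(1) I is an additive subgroup? Yes
(2) For r ∈ ℤ_45 and a ∈ I: r·a ∈ I? Yes

Yes, I is an ideal of ℤ_45


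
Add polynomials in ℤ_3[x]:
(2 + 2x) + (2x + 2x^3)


Add coefficients mod 3:
x^0: 2 + 0 = 2 (mod 3)
x^1: 2 + 2 = 1 (mod 3)
x^2: 0 + 0 = 0 (mod 3)
x^3: 0 + 2 = 2 (mod 3)
Result: 2 + x + 2x^3

f + g = 2 + x + 2x^3


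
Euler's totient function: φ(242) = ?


Factor n: 242 = 2 × 11^2
φ(n) = n · ∏(1 - 1/p) over distinct primes p | n
φ(242) = 242 · (1 - 1/2) · (1 - 1/11) = 110

φ(242) = 110


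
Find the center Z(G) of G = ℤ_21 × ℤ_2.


Z(G) = {g ∈ G | gx = xg for all x ∈ G}
Direct product of abelian groups is abelian, so Z(G) = G

Z(ℤ_21 × ℤ_2) = ℤ_21 × ℤ_2


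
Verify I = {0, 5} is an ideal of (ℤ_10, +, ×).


Check ideal conditions for I = {0, 5} in ℤ_10:
(1) I is an additive subgroup? Yes
(2) For r ∈ ℤ_10 and a ∈ I: r·a ∈ I? Yes

Yes, I is an ideal of ℤ_10


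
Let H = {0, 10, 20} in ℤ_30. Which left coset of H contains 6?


6 + H = {6 + h (mod 30) : h ∈ H}
6+0=6, 6+10=16, 6+20=26

6 + H = {6, 16, 26}


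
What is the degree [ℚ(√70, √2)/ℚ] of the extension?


[ℚ(√70,√2):ℚ] = [ℚ(√70,√2):ℚ(√70)]·[ℚ(√70):ℚ] = 2·2 = 4

[ℚ(√70, √2)/ℚ] = 4


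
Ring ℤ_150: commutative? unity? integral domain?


ℤ_150 is a commutative ring with unity 1; 150 = 2×75 is composite, so 2·75 ≡ 0 gives zero divisors (not an integral domain)
Commutative: Yes
Integral domain: No
Has unity: Yes

ℤ_150: Commutative=Yes, Unity=Yes


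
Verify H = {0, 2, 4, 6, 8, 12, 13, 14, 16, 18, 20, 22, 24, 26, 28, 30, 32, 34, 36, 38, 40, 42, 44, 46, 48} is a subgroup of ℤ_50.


Subgroup test for H = {0, 2, 4, 6, 8, 12, 13, 14, 16, 18, 20, 22, 24, 26, 28, 30, 32, 34, 36, 38, 40, 42, 44, 46, 48} in (ℤ_50, +):
(1) 0 ∈ H? Yes
(2) Closure: for all a,b ∈ H, (a+b) mod 50 ∈ H? No  [counterexample: 2 + 8 = 10 ∉ H]
(3) Inverses: for all a ∈ H, -a mod 50 ∈ H? No

No, H is not a subgroup of ℤ_50


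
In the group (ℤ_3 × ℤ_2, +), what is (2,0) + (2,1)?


Operation: componentwise addition mod (3, 2)
(2,0) + (2,1) = ((a₁+b₁) mod 3, (a₂+b₂) mod 2) with a = (2,0), b = (2,1)

(2,0) + (2,1) = (1,1)


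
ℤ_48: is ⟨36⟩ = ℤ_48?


g generates ℤ_n iff gcd(g, n) = 1
gcd(36, 48) = 12
Since gcd = 12 ≠ 1, ⟨36⟩ has order 4 < 48, so 36 is not a generator.

No, 36 does not generate ℤ_48


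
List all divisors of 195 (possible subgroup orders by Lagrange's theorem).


Lagrange's theorem: |H| divides |G|
|G| = 195
Divisors of 195: 1, 3, 5, 13, 15, 39, 65, 195

Possible subgroup orders: {1, 3, 5, 13, 15, 39, 65, 195}


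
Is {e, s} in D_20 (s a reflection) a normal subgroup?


H = {e, s} in D_20 (s a reflection)
r·s·r⁻¹ = sr⁻² ≠ s for n ≥ 3, so {e, s} is not closed under conjugation

No, not a normal subgroup


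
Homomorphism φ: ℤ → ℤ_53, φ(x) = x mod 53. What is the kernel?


Kernel = preimage of identity
ker(φ) = {x ∈ ℤ : x ≡ 0 (mod 53)} = 53ℤ = {0, ±53, ±106, ...}

ker(φ) = 53ℤ


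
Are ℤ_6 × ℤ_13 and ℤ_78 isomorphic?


Comparing ℤ_6 × ℤ_13 and ℤ_78:
gcd(6,13) = 1, so ℤ_6 × ℤ_13 ≅ ℤ_78 (CRT)

Yes, ℤ_6 × ℤ_13 ≅ ℤ_78


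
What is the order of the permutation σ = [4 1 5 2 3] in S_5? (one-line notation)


Cycle decomposition: (1 4 2) (3 5)
Cycle lengths: 3, 2
Order = lcm(3, 2) = 6

ord(σ) = 6


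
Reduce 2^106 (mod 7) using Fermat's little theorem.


Fermat's little theorem: if p is prime and gcd(a,p)=1, then a^(p-1) ≡ 1 (mod p)
p = 7 is prime, gcd(2,7) = 1
Reduce exponent: 106 mod 6 = 4
So 2^106 ≡ 2^4 (mod 7)
2^4 mod 7 = 2

2^106 ≡ 2 (mod 7)


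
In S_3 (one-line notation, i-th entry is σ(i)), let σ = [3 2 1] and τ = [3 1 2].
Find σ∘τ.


σ∘τ: apply τ first, then σ
1 →τ 3 →σ 1
2 →τ 1 →σ 3
3 →τ 2 →σ 2

σ∘τ = [1 3 2]


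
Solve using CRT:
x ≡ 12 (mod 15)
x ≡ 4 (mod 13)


m₁ = 15, m₂ = 13, gcd = 1, so CRT applies. M = m₁·m₂ = 195
Let M₁ = M/m₁ = 13, M₂ = M/m₂ = 15
Find y₁ ≡ M₁⁻¹ (mod m₁): 13⁻¹ ≡ 7 (mod 15)
Find y₂ ≡ M₂⁻¹ (mod m₂): 15⁻¹ ≡ 7 (mod 13)
x = a₁·M₁·y₁ + a₂·M₂·y₂ = 12·13·7 + 4·15·7 = 1512
Reduce mod 195: x ≡ 147
Check: 147 mod 15 = 12 ✓, 147 mod 13 = 4 ✓

x ≡ 147 (mod 195)


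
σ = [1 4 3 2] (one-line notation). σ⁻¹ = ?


To find σ⁻¹, swap domain and range:
σ(1) = 1 → σ⁻¹(1) = 1
σ(2) = 4 → σ⁻¹(4) = 2
σ(3) = 3 → σ⁻¹(3) = 3
σ(4) = 2 → σ⁻¹(2) = 4

σ⁻¹ = [1 4 3 2]


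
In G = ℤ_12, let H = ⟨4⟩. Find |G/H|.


|⟨4⟩| = n / gcd(4, 12) = 12 / 4 = 3
H is normal (ℤ_12 is abelian).
|G/H| = |G| / |H| = 12 / 3 = 4

|G/H| = 4


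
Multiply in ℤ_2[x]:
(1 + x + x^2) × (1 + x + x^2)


Expand and collect like terms; reduce coefficients mod 2:
x^0: 1·1 = 1 ≡ 1 (mod 2)
x^1: 1·1 + 1·1 = 2 ≡ 0 (mod 2)
x^2: 1·1 + 1·1 + 1·1 = 3 ≡ 1 (mod 2)
x^3: 1·1 + 1·1 = 2 ≡ 0 (mod 2)
x^4: 1·1 = 1 ≡ 1 (mod 2)
Result: 1 + x^2 + x^4

f · g = 1 + x^2 + x^4


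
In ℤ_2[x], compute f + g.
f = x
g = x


Add coefficients mod 2:
x^0: 0 + 0 = 0 (mod 2)
x^1: 1 + 1 = 0 (mod 2)
Result: 0

f + g = 0


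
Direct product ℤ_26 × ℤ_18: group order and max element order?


|ℤ_26 × ℤ_18| = 26 × 18 = 468
Max element order = lcm(26,18) = 234
Cyclic? No (gcd=2)

|ℤ_26×ℤ_18| = 468, max element order = 234


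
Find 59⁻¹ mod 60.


Use the extended Euclidean algorithm to write 1 = 59·s + 60·t; then s mod 60 is the inverse.
Euclidean algorithm:
  59 = 0·60 + 59
  60 = 1·59 + 1
  59 = 59·1 + 0
gcd(59,60) = 1
Back-substitution gives: 59·(-1) + 60·(1) = 1
So 59⁻¹ ≡ -1 ≡ 59 (mod 60)
Check: 59 × 59 = 3481 ≡ 1 (mod 60) ✓

59⁻¹ ≡ 59 (mod 60)


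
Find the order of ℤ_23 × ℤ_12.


|A × B| = |A| · |B|
|ℤ_23 × ℤ_12| = 23 × 12 = 276

|ℤ_23 × ℤ_12| = 276


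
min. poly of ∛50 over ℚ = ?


∛50 satisfies x³ - 50 = 0, irreducible over ℚ (no rational root; 50 is not a perfect cube)

Minimal polynomial: x³ - 50


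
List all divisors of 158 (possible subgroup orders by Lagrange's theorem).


Lagrange's theorem: |H| divides |G|
|G| = 158
Divisors of 158: 1, 2, 79, 158

Possible subgroup orders: {1, 2, 79, 158}


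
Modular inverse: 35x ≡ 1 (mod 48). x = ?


Use the extended Euclidean algorithm to write 1 = 35·s + 48·t; then s mod 48 is the inverse.
Euclidean algorithm:
  35 = 0·48 + 35
  48 = 1·35 + 13
  35 = 2·13 + 9
  13 = 1·9 + 4
  9 = 2·4 + 1
  4 = 4·1 + 0
gcd(35,48) = 1
Back-substitution gives: 35·(11) + 48·(-8) = 1
So 35⁻¹ ≡ 11 ≡ 11 (mod 48)
Check: 35 × 11 = 385 ≡ 1 (mod 48) ✓

35⁻¹ ≡ 11 (mod 48)


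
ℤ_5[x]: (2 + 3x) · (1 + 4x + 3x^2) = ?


Expand and collect like terms; reduce coefficients mod 5:
x^0: 2·1 = 2 ≡ 2 (mod 5)
x^1: 2·4 + 3·1 = 11 ≡ 1 (mod 5)
x^2: 2·3 + 3·4 = 18 ≡ 3 (mod 5)
x^3: 3·3 = 9 ≡ 4 (mod 5)
Result: 2 + x + 3x^2 + 4x^3

f · g = 2 + x + 3x^2 + 4x^3


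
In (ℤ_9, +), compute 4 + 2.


Operation: addition mod 9
4 + 2 = (a + b) mod 9 with a = 4, b = 2

4 + 2 = 6


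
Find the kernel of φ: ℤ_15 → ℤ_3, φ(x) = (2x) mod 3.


Kernel = preimage of identity
ker(φ) = {x ∈ ℤ_15 : 2x ≡ 0 (mod 3)}. Since 3 | 15, φ is well-defined. The kernel is the cyclic subgroup ⟨3⟩ of ℤ_15 (order 5), i.e. {0, 3, 6, 9, 12}

ker(φ) = {0, 3, 6, 9, 12}


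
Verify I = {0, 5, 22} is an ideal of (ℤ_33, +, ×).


Check ideal conditions for I = {0, 5, 22} in ℤ_33:
(1) I is an additive subgroup? No
(2) For r ∈ ℤ_33 and a ∈ I: r·a ∈ I? No  [counterexample: r=2, a=5, r·a mod 33 = 10 ∉ I]

No, I is not an ideal of ℤ_33


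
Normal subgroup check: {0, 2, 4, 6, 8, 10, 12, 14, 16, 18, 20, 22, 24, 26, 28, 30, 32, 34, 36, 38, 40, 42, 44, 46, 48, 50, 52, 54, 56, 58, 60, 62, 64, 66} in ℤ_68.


H = {0, 2, 4, 6, 8, 10, 12, 14, 16, 18, 20, 22, 24, 26, 28, 30, 32, 34, 36, 38, 40, 42, 44, 46, 48, 50, 52, 54, 56, 58, 60, 62, 64, 66} in ℤ_68
ℤ_68 is abelian; every subgroup of an abelian group is normal

Yes, normal subgroup


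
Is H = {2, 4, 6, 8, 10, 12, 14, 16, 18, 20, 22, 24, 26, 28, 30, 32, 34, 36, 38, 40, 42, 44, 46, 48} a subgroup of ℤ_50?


Subgroup test for H = {2, 4, 6, 8, 10, 12, 14, 16, 18, 20, 22, 24, 26, 28, 30, 32, 34, 36, 38, 40, 42, 44, 46, 48} in (ℤ_50, +):
(1) 0 ∈ H? No
(2) Closure: for all a,b ∈ H, (a+b) mod 50 ∈ H? No  [counterexample: 2 + 48 = 0 ∉ H]
(3) Inverses: for all a ∈ H, -a mod 50 ∈ H? Yes

No, H is not a subgroup of ℤ_50


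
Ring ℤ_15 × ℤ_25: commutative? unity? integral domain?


Direct product ring; commutative with unity (1,1); but (1,0)·(0,1) = (0,0) gives zero divisors, so not an integral domain
Commutative: Yes
Integral domain: No
Has unity: Yes

ℤ_15 × ℤ_25: Commutative=Yes, Unity=Yes


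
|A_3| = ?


|A_n| = n!/2 (even permutations)
|A_3| = 3!/2 = 6/2 = 3

|A_3| = 3


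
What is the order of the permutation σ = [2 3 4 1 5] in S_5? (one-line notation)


Cycle decomposition: (1 2 3 4)
Cycle lengths: 4
Order = lcm(4) = 4

ord(σ) = 4


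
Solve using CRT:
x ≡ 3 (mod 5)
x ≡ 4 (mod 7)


m₁ = 5, m₂ = 7, gcd = 1, so CRT applies. M = m₁·m₂ = 35
Let M₁ = M/m₁ = 7, M₂ = M/m₂ = 5
Find y₁ ≡ M₁⁻¹ (mod m₁): 7⁻¹ ≡ 3 (mod 5)
Find y₂ ≡ M₂⁻¹ (mod m₂): 5⁻¹ ≡ 3 (mod 7)
x = a₁·M₁·y₁ + a₂·M₂·y₂ = 3·7·3 + 4·5·3 = 123
Reduce mod 35: x ≡ 18
Check: 18 mod 5 = 3 ✓, 18 mod 7 = 4 ✓

x ≡ 18 (mod 35)


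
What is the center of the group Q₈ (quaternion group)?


Z(G) = {g ∈ G | gx = xg for all x ∈ G}
In Q₈ = {±1, ±i, ±j, ±k}, only ±1 commute with every element

Z(Q₈ (quaternion group)) = {1, -1}


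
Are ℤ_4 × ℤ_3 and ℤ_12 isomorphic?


Comparing ℤ_4 × ℤ_3 and ℤ_12:
gcd(4,3) = 1, so ℤ_4 × ℤ_3 ≅ ℤ_12 (CRT)

Yes, ℤ_4 × ℤ_3 ≅ ℤ_12


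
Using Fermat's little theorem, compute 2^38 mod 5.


Fermat's little theorem: if p is prime and gcd(a,p)=1, then a^(p-1) ≡ 1 (mod p)
p = 5 is prime, gcd(2,5) = 1
Reduce exponent: 38 mod 4 = 2
So 2^38 ≡ 2^2 (mod 5)
2^2 mod 5 = 4

2^38 ≡ 4 (mod 5)


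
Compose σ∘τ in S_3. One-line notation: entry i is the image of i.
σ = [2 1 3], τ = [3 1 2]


σ∘τ: apply τ first, then σ
1 →τ 3 →σ 3
2 →τ 1 →σ 2
3 →τ 2 →σ 1

σ∘τ = [3 2 1]


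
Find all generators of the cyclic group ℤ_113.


g generates ℤ_n iff gcd(g,n) = 1
Prime factors of 113: 113
Generators are g ∈ {1,...,112} not divisible by any of these primes.
Generators: {1, 2, 3, 4, 5, 6, 7, 8, 9, 10, 11, 12, 13, 14, 15, 16, 17, 18, 19, 20, 21, 22, 23, 24, 25, 26, 27, 28, 29, 30, 31, 32, 33, 34, 35, 36, 37, 38, 39, 40, 41, 42, 43, 44, 45, 46, 47, 48, 49, 50, 51, 52, 53, 54, 55, 56, 57, 58, 59, 60, 61, 62, 63, 64, 65, 66, 67, 68, 69, 70, 71, 72, 73, 74, 75, 76, 77, 78, 79, 80, 81, 82, 83, 84, 85, 86, 87, 88, 89, 90, 91, 92, 93, 94, 95, 96, 97, 98, 99, 100, 101, 102, 103, 104, 105, 106, 107, 108, 109, 110, 111, 112}
Number of generators = φ(113) = 112

Generators of ℤ_113 = {1, 2, 3, 4, 5, 6, 7, 8, 9, 10, 11, 12, 13, 14, 15, 16, 17, 18, 19, 20, 21, 22, 23, 24, 25, 26, 27, 28, 29, 30, 31, 32, 33, 34, 35, 36, 37, 38, 39, 40, 41, 42, 43, 44, 45, 46, 47, 48, 49, 50, 51, 52, 53, 54, 55, 56, 57, 58, 59, 60, 61, 62, 63, 64, 65, 66, 67, 68, 69, 70, 71, 72, 73, 74, 75, 76, 77, 78, 79, 80, 81, 82, 83, 84, 85, 86, 87, 88, 89, 90, 91, 92, 93, 94, 95, 96, 97, 98, 99, 100, 101, 102, 103, 104, 105, 106, 107, 108, 109, 110, 111, 112}


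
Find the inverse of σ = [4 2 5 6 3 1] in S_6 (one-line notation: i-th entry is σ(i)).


To find σ⁻¹, swap domain and range:
σ(1) = 4 → σ⁻¹(4) = 1
σ(2) = 2 → σ⁻¹(2) = 2
σ(3) = 5 → σ⁻¹(5) = 3
σ(4) = 6 → σ⁻¹(6) = 4
σ(5) = 3 → σ⁻¹(3) = 5
σ(6) = 1 → σ⁻¹(1) = 6

σ⁻¹ = [6 2 5 1 3 4]


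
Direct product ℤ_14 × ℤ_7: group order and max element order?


|ℤ_14 × ℤ_7| = 14 × 7 = 98
Max element order = lcm(14,7) = 14
Cyclic? No (gcd=7)

|ℤ_14×ℤ_7| = 98, max element order = 14


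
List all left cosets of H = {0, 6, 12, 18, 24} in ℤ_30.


H = {0, 6, 12, 18, 24}, |H| = 5
Number of cosets = |G|/|H| = 30/5 = 6
0 + H = {0, 6, 12, 18, 24}
1 + H = {1, 7, 13, 19, 25}
2 + H = {2, 8, 14, 20, 26}
3 + H = {3, 9, 15, 21, 27}
4 + H = {4, 10, 16, 22, 28}
5 + H = {5, 11, 17, 23, 29}

Cosets: 0+H={0,6,12,18,24}; 1+H={1,7,13,19,25}; 2+H={2,8,14,20,26}; 3+H={3,9,15,21,27}; 4+H={4,10,16,22,28}; 5+H={5,11,17,23,29}


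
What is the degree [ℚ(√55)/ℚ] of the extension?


√55 has minimal polynomial x² - 55 (irreducible over ℚ since 55 is squarefree)

[ℚ(√55)/ℚ] = 2


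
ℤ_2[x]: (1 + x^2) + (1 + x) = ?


Add coefficients mod 2:
x^0: 1 + 1 = 0 (mod 2)
x^1: 0 + 1 = 1 (mod 2)
x^2: 1 + 0 = 1 (mod 2)
Result: x + x^2

f + g = x + x^2


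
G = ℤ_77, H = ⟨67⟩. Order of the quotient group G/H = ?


|⟨67⟩| = n / gcd(67, 77) = 77 / 1 = 77
H is normal (ℤ_77 is abelian).
|G/H| = |G| / |H| = 77 / 77 = 1

|G/H| = 1


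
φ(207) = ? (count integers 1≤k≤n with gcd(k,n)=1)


Factor n: 207 = 3^2 × 23
φ(n) = n · ∏(1 - 1/p) over distinct primes p | n
φ(207) = 207 · (1 - 1/3) · (1 - 1/23) = 132

φ(207) = 132


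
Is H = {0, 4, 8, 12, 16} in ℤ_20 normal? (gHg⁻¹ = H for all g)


H = {0, 4, 8, 12, 16} in ℤ_20
ℤ_20 is abelian; every subgroup of an abelian group is normal

Yes, normal subgroup


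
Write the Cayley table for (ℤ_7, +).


Elements: {0, 1, 2, 3, 4, 5, 6}
Operation: addition mod 7
Entry (a, b) = (a + b) mod 7

Cayley table:
  | 0 | 1 | 2 | 3 | 4 | 5 | 6
0 | 0 | 1 | 2 | 3 | 4 | 5 | 6
1 | 1 | 2 | 3 | 4 | 5 | 6 | 0
2 | 2 | 3 | 4 | 5 | 6 | 0 | 1
3 | 3 | 4 | 5 | 6 | 0 | 1 | 2
4 | 4 | 5 | 6 | 0 | 1 | 2 | 3
5 | 5 | 6 | 0 | 1 | 2 | 3 | 4
6 | 6 | 0 | 1 | 2 | 3 | 4 | 5


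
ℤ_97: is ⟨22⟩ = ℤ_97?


g generates ℤ_n iff gcd(g, n) = 1
gcd(22, 97) = 1
Since gcd = 1, 22 is a generator.

Yes, 22 generates ℤ_97


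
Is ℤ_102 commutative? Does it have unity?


ℤ_102 is a commutative ring with unity 1; 102 = 2×51 is composite, so 2·51 ≡ 0 gives zero divisors (not an integral domain)
Commutative: Yes
Integral domain: No
Has unity: Yes

ℤ_102: Commutative=Yes, Unity=Yes


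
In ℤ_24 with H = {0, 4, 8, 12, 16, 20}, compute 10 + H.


10 + H = {10 + h (mod 24) : h ∈ H}
10+0=10, 10+4=14, 10+8=18, 10+12=22, 10+16=2, 10+20=6
10 + H = {2, 6, 10, 14, 18, 22} = 2 + H

10 + H = {2, 6, 10, 14, 18, 22}


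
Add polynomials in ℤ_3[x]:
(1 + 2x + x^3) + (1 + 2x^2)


Add coefficients mod 3:
x^0: 1 + 1 = 2 (mod 3)
x^1: 2 + 0 = 2 (mod 3)
x^2: 0 + 2 = 2 (mod 3)
x^3: 1 + 0 = 1 (mod 3)
Result: 2 + 2x + 2x^2 + x^3

f + g = 2 + 2x + 2x^2 + x^3


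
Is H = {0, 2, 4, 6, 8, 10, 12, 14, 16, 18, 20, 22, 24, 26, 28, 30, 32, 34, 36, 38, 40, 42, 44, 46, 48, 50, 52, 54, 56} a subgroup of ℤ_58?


Subgroup test for H = {0, 2, 4, 6, 8, 10, 12, 14, 16, 18, 20, 22, 24, 26, 28, 30, 32, 34, 36, 38, 40, 42, 44, 46, 48, 50, 52, 54, 56} in (ℤ_58, +):
(1) 0 ∈ H? Yes
(2) Closure: for all a,b ∈ H, (a+b) mod 58 ∈ H? Yes
(3) Inverses: for all a ∈ H, -a mod 58 ∈ H? Yes

Yes, H is a subgroup of ℤ_58


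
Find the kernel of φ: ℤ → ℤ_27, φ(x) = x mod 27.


Kernel = preimage of identity
ker(φ) = {x ∈ ℤ : x ≡ 0 (mod 27)} = 27ℤ = {0, ±27, ±54, ...}

ker(φ) = 27ℤ


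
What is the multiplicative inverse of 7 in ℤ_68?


Use the extended Euclidean algorithm to write 1 = 7·s + 68·t; then s mod 68 is the inverse.
Euclidean algorithm:
  7 = 0·68 + 7
  68 = 9·7 + 5
  7 = 1·5 + 2
  5 = 2·2 + 1
  2 = 2·1 + 0
gcd(7,68) = 1
Back-substitution gives: 7·(-29) + 68·(3) = 1
So 7⁻¹ ≡ -29 ≡ 39 (mod 68)
Check: 7 × 39 = 273 ≡ 1 (mod 68) ✓

7⁻¹ ≡ 39 (mod 68)


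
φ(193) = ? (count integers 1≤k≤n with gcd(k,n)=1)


Factor n: 193 = 193
φ(n) = n · ∏(1 - 1/p) over distinct primes p | n
φ(193) = 193 · (1 - 1/193) = 192

φ(193) = 192


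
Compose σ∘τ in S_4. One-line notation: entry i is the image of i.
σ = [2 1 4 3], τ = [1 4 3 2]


σ∘τ: apply τ first, then σ
1 →τ 1 →σ 2
2 →τ 4 →σ 3
3 →τ 3 →σ 4
4 →τ 2 →σ 1

σ∘τ = [2 3 4 1]


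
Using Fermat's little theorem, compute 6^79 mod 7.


Fermat's little theorem: if p is prime and gcd(a,p)=1, then a^(p-1) ≡ 1 (mod p)
p = 7 is prime, gcd(6,7) = 1
Reduce exponent: 79 mod 6 = 1
So 6^79 ≡ 6^1 (mod 7)
6^1 mod 7 = 6

6^79 ≡ 6 (mod 7)


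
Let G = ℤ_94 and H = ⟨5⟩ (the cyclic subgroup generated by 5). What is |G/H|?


|⟨5⟩| = n / gcd(5, 94) = 94 / 1 = 94
H is normal (ℤ_94 is abelian).
|G/H| = |G| / |H| = 94 / 94 = 1

|G/H| = 1


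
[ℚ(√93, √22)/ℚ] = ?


[ℚ(√93,√22):ℚ] = [ℚ(√93,√22):ℚ(√93)]·[ℚ(√93):ℚ] = 2·2 = 4

[ℚ(√93, √22)/ℚ] = 4


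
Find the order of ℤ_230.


ℤ_n has n elements.

|ℤ_230| = 230


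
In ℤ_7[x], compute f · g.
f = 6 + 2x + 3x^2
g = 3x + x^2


Expand and collect like terms; reduce coefficients mod 7:
x^0: 6·0 = 0 ≡ 0 (mod 7)
x^1: 6·3 + 2·0 = 18 ≡ 4 (mod 7)
x^2: 6·1 + 2·3 + 3·0 = 12 ≡ 5 (mod 7)
x^3: 2·1 + 3·3 = 11 ≡ 4 (mod 7)
x^4: 3·1 = 3 ≡ 3 (mod 7)
Result: 4x + 5x^2 + 4x^3 + 3x^4

f · g = 4x + 5x^2 + 4x^3 + 3x^4


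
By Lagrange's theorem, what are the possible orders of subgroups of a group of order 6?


Lagrange's theorem: |H| divides |G|
|G| = 6
Divisors of 6: 1, 2, 3, 6

Possible subgroup orders: {1, 2, 3, 6}


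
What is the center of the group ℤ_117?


Z(G) = {g ∈ G | gx = xg for all x ∈ G}
ℤ_117 is abelian, so Z(G) = G

Z(ℤ_117) = ℤ_117


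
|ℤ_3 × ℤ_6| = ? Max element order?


|ℤ_3 × ℤ_6| = 3 × 6 = 18
Max element order = lcm(3,6) = 6
Cyclic? No (gcd=3)

|ℤ_3×ℤ_6| = 18, max element order = 6


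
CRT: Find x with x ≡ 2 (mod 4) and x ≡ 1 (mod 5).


m₁ = 4, m₂ = 5, gcd = 1, so CRT applies. M = m₁·m₂ = 20
Let M₁ = M/m₁ = 5, M₂ = M/m₂ = 4
Find y₁ ≡ M₁⁻¹ (mod m₁): 5⁻¹ ≡ 1 (mod 4)
Find y₂ ≡ M₂⁻¹ (mod m₂): 4⁻¹ ≡ 4 (mod 5)
x = a₁·M₁·y₁ + a₂·M₂·y₂ = 2·5·1 + 1·4·4 = 26
Reduce mod 20: x ≡ 6
Check: 6 mod 4 = 2 ✓, 6 mod 5 = 1 ✓

x ≡ 6 (mod 20)


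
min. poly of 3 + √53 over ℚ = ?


Let α = 3 + √53. Then α - 3 = √53, so (α - 3)² = 53, giving α² - 6α - 44 = 0. Degree 2 and α ∉ ℚ, so this is the minimal polynomial.

Minimal polynomial: x² - 6x - 44


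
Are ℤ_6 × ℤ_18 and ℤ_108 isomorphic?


Comparing ℤ_6 × ℤ_18 and ℤ_108:
gcd(6,18) = 6 ≠ 1. Max element order in ℤ_6×ℤ_18 is lcm(6,18) = 18 < 108, so it has no element of order 108

No, ℤ_6 × ℤ_18 ≇ ℤ_108


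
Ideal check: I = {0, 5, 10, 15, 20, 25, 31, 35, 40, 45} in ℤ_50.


Check ideal conditions for I = {0, 5, 10, 15, 20, 25, 31, 35, 40, 45} in ℤ_50:
(1) I is an additive subgroup? No
(2) For r ∈ ℤ_50 and a ∈ I: r·a ∈ I? No  [counterexample: r=2, a=15, r·a mod 50 = 30 ∉ I]

No, I is not an ideal of ℤ_50


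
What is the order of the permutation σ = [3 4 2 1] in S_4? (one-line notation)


Cycle decomposition: (1 3 2 4)
Cycle lengths: 4
Order = lcm(4) = 4

ord(σ) = 4


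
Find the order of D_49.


|D_n| = 2n (n rotations and n reflections)
|D_49| = 2×49 = 98

|D_49| = 98


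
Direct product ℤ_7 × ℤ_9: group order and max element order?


|ℤ_7 × ℤ_9| = 7 × 9 = 63
Max element order = lcm(7,9) = 63
Cyclic? Yes (gcd=1)

|ℤ_7×ℤ_9| = 63, max element order = 63


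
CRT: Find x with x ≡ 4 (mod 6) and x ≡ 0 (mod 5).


m₁ = 6, m₂ = 5, gcd = 1, so CRT applies. M = m₁·m₂ = 30
Let M₁ = M/m₁ = 5, M₂ = M/m₂ = 6
Find y₁ ≡ M₁⁻¹ (mod m₁): 5⁻¹ ≡ 5 (mod 6)
Find y₂ ≡ M₂⁻¹ (mod m₂): 6⁻¹ ≡ 1 (mod 5)
x = a₁·M₁·y₁ + a₂·M₂·y₂ = 4·5·5 + 0·6·1 = 100
Reduce mod 30: x ≡ 10
Check: 10 mod 6 = 4 ✓, 10 mod 5 = 0 ✓

x ≡ 10 (mod 30)


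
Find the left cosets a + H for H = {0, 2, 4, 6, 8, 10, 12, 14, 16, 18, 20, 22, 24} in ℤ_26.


H = {0, 2, 4, 6, 8, 10, 12, 14, 16, 18, 20, 22, 24}, |H| = 13
Number of cosets = |G|/|H| = 26/13 = 2
0 + H = {0, 2, 4, 6, 8, 10, 12, 14, 16, 18, 20, 22, 24}
1 + H = {1, 3, 5, 7, 9, 11, 13, 15, 17, 19, 21, 23, 25}

Cosets: 0+H={0,2,4,6,8,10,12,14,16,18,20,22,24}; 1+H={1,3,5,7,9,11,13,15,17,19,21,23,25}


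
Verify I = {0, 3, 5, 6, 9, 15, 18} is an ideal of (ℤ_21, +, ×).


Check ideal conditions for I = {0, 3, 5, 6, 9, 15, 18} in ℤ_21:
(1) I is an additive subgroup? No
(2) For r ∈ ℤ_21 and a ∈ I: r·a ∈ I? No  [counterexample: r=2, a=5, r·a mod 21 = 10 ∉ I]

No, I is not an ideal of ℤ_21


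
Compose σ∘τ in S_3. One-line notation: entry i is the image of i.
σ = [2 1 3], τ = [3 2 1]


σ∘τ: apply τ first, then σ
1 →τ 3 →σ 3
2 →τ 2 →σ 1
3 →τ 1 →σ 2

σ∘τ = [3 1 2]


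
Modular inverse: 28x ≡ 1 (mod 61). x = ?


Use the extended Euclidean algorithm to write 1 = 28·s + 61·t; then s mod 61 is the inverse.
Euclidean algorithm:
  28 = 0·61 + 28
  61 = 2·28 + 5
  28 = 5·5 + 3
  5 = 1·3 + 2
  3 = 1·2 + 1
  2 = 2·1 + 0
gcd(28,61) = 1
Back-substitution gives: 28·(24) + 61·(-11) = 1
So 28⁻¹ ≡ 24 ≡ 24 (mod 61)
Check: 28 × 24 = 672 ≡ 1 (mod 61) ✓

28⁻¹ ≡ 24 (mod 61)


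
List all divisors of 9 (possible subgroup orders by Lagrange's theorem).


Lagrange's theorem: |H| divides |G|
|G| = 9
Divisors of 9: 1, 3, 9

Possible subgroup orders: {1, 3, 9}


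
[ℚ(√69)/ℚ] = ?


√69 has minimal polynomial x² - 69 (irreducible over ℚ since 69 is squarefree)

[ℚ(√69)/ℚ] = 2


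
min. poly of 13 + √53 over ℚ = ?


Let α = 13 + √53. Then α - 13 = √53, so (α - 13)² = 53, giving α² - 26α + 116 = 0. Degree 2 and α ∉ ℚ, so this is the minimal polynomial.

Minimal polynomial: x² - 26x + 116


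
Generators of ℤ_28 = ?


g generates ℤ_n iff gcd(g,n) = 1
Prime factors of 28: 2, 7
Generators are g ∈ {1,...,27} not divisible by any of these primes.
Generators: {1, 3, 5, 9, 11, 13, 15, 17, 19, 23, 25, 27}
Number of generators = φ(28) = 12

Generators of ℤ_28 = {1, 3, 5, 9, 11, 13, 15, 17, 19, 23, 25, 27}
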